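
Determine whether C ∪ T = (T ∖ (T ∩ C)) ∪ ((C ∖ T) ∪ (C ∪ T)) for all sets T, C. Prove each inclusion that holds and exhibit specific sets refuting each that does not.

Forward inclusion. Let x ∈ C ∪ T. Then either x ∈ T and x ∉ C; or x ∈ C and x ∉ T; or x ∈ T ∩ C. In each case x ∈ (T ∖ (T ∩ C)) ∪ ((C ∖ T) ∪ (C ∪ T)), so C ∪ T ⊆ (T ∖ (T ∩ C)) ∪ ((C ∖ T) ∪ (C ∪ T)).

Reverse inclusion. Let x ∈ (T ∖ (T ∩ C)) ∪ ((C ∖ T) ∪ (C ∪ T)). Then either x ∈ T and x ∉ C; or x ∈ C and x ∉ T; or x ∈ T ∩ C. In each case x ∈ C ∪ T, so (T ∖ (T ∩ C)) ∪ ((C ∖ T) ∪ (C ∪ T)) ⊆ C ∪ T.

Both inclusions hold.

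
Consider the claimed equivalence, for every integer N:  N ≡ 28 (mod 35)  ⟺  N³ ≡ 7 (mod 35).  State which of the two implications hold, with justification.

Both directions hold; the statement is true.

[⇒] Suppose N ≡ 28 (mod 35). Write N = 35j + 28. Then (35j + 28)³ = 42875j³ + 102900j² + 82320j + 21952 = 35(1225j³ + 2940j² + 2352j + 627) + 7, so N³ ≡ 7 (mod 35).

[⇐] Conversely, suppose N³ ≡ 7 (mod 35). The only residue r in {0, …, 34} with r³ ≡ 7 (mod 35) is r = 28, so N ≡ 28 (mod 35).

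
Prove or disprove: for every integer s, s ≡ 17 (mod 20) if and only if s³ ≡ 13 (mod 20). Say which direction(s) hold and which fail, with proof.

Converse. Suppose s³ ≡ 13 (mod 20). The only residue r in {0, …, 19} with r³ ≡ 13 (mod 20) is r = 17, so s ≡ 17 (mod 20).

Forward direction. Suppose s ≡ 17 (mod 20). Write s = 20j + 17. Then (20j + 17)³ = 8000j³ + 20400j² + 17340j + 4913 = 20(400j³ + 1020j² + 867j + 245) + 13, so s³ ≡ 13 (mod 20).

Both directions hold; the statement is true.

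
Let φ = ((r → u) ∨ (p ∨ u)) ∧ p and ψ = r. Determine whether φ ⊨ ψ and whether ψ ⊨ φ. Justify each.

Forward direction. This fails. Under p = T, u = F, r = F, the left side is true but the right side is false.

Converse. This fails. Under p = F, u = F, r = T, the left side is false but the right side is true.

Neither direction holds.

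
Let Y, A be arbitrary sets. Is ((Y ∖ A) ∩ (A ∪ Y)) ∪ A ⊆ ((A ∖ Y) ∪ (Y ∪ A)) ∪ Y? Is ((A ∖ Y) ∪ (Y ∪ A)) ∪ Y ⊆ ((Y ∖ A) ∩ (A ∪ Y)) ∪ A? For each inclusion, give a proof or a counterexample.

Both inclusions hold.

Forward inclusion. Let x ∈ ((Y ∖ A) ∩ (A ∪ Y)) ∪ A. Then either x ∈ Y and x ∉ A; or x ∈ A and x ∉ Y; or x ∈ Y ∩ A. In each case x ∈ ((A ∖ Y) ∪ (Y ∪ A)) ∪ Y, so ((Y ∖ A) ∩ (A ∪ Y)) ∪ A ⊆ ((A ∖ Y) ∪ (Y ∪ A)) ∪ Y.

Reverse inclusion. Let x ∈ ((A ∖ Y) ∪ (Y ∪ A)) ∪ Y. Then either x ∈ Y and x ∉ A; or x ∈ A and x ∉ Y; or x ∈ Y ∩ A. In each case x ∈ ((Y ∖ A) ∩ (A ∪ Y)) ∪ A, so ((A ∖ Y) ∪ (Y ∪ A)) ∪ Y ⊆ ((Y ∖ A) ∩ (A ∪ Y)) ∪ A.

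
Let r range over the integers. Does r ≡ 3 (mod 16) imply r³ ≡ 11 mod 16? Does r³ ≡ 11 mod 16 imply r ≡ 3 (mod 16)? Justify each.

Both implications hold.

(⟹) Suppose r ≡ 3 (mod 16). Write r = 16j + 3. Then (16j + 3)³ = 4096j³ + 2304j² + 432j + 27 = 16(256j³ + 144j² + 27j + 1) + 11, so r³ ≡ 11 (mod 16).

(⟸) Conversely, suppose r³ ≡ 11 (mod 16). The only residue r in {0, …, 15} with r³ ≡ 11 (mod 16) is r = 3, so r ≡ 3 (mod 16).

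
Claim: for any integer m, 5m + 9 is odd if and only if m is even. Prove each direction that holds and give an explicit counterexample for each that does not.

Forward direction. Suppose 5m + 9 is odd. Since 5 is odd, 5m and m have the same parity, so 5m + 9 ≡ m + 9 (mod 2). As 9 is odd, 5m + 9 is odd exactly when m is even. Thus m is even.

Converse. Suppose m is even; write m = 2j. Then 5m + 9 = 5·(2j) + 9 = 2·5j + 9, which is odd.

Both directions hold.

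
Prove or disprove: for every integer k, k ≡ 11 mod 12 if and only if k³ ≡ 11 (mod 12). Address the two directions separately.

Both implications hold.

[⇒] Suppose k ≡ 11 mod 12. Write k = 12j + 11. Then (12j + 11)³ = 1728j³ + 4752j² + 4356j + 1331 = 12(144j³ + 396j² + 363j + 110) + 11, so k³ ≡ 11 (mod 12).

[⇐] Conversely, suppose k³ ≡ 11 (mod 12). The only residue r in {0, …, 11} with r³ ≡ 11 (mod 12) is r = 11, so k ≡ 11 (mod 12).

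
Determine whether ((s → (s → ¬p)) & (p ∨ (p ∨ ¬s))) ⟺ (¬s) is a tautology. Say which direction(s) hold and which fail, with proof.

Both directions hold; the statement is true.

(⟹) Assume the antecedent. If s is true, the antecedent cannot hold. If s is false, ¬s reduces to true regardless of the other variables. Either way ¬s holds.

(⟸) Assume the antecedent. If s is true, the antecedent cannot hold. If s is false, the consequent reduces to true regardless of the other variables. Either way the consequent holds.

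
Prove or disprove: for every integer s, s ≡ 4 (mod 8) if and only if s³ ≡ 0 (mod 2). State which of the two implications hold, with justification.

Not equivalent: only (⇒) holds.

(⟹) Suppose s ≡ 4 (mod 8). Then s³ ≡ 4³ = 64 (mod 8), and since 2 ∣ 8, also s³ ≡ 0 (mod 2).

(⟸) This fails: take s = 0. Then 0³ = 0 ≡ 0 (mod 2), yet 0 ≡ 0 (mod 8), not 4.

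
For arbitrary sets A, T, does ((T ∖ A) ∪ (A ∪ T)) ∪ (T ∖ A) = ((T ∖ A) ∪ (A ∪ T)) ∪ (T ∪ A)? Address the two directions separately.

Reverse inclusion. Let x ∈ ((T ∖ A) ∪ (A ∪ T)) ∪ (T ∪ A). Then either x ∈ A and x ∉ T; or x ∈ T and x ∉ A; or x ∈ A ∩ T. In each case x ∈ ((T ∖ A) ∪ (A ∪ T)) ∪ (T ∖ A), so ((T ∖ A) ∪ (A ∪ T)) ∪ (T ∪ A) ⊆ ((T ∖ A) ∪ (A ∪ T)) ∪ (T ∖ A).

Forward inclusion. Let x ∈ ((T ∖ A) ∪ (A ∪ T)) ∪ (T ∖ A). Then either x ∈ A and x ∉ T; or x ∈ T and x ∉ A; or x ∈ A ∩ T. In each case x ∈ ((T ∖ A) ∪ (A ∪ T)) ∪ (T ∪ A), so ((T ∖ A) ∪ (A ∪ T)) ∪ (T ∖ A) ⊆ ((T ∖ A) ∪ (A ∪ T)) ∪ (T ∪ A).

Both inclusions hold; the sets are equal.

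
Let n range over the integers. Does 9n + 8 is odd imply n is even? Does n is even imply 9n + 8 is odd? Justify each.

(→) This fails: n = 1 gives 9n + 8 = 17, which is odd, but 1 is odd, not even.

(←) This also fails: n = 2 is even, but 9n + 8 = 26 is even, not odd.

Both directions fail.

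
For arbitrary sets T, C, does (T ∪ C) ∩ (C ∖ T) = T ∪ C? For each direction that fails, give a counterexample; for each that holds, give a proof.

The sets are not equal: only the forward inclusion holds.

(⟹) Let x ∈ (T ∪ C) ∩ (C ∖ T). Then x ∈ C and x ∉ T, from which x ∈ T ∪ C.

(⟸) This inclusion fails. Take T = {1}, C = ∅; then 1 ∈ T ∪ C but 1 ∉ (T ∪ C) ∩ (C ∖ T).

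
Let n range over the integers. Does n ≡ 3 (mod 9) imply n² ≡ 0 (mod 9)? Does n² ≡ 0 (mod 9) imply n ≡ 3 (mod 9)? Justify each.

Forward direction. Suppose n ≡ 3 (mod 9). Write n = 9j + 3. Then (9j + 3)² = 81j² + 54j + 9 = 9(9j² + 6j + 1) + 0, so n² ≡ 0 (mod 9).

Converse. This fails: take n = 0. Then 0² = 0 ≡ 0 (mod 9), yet 0 ≡ 0 (mod 9), not 3.

Only the forward direction holds.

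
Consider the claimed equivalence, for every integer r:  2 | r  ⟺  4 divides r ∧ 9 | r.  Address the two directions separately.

Only the converse holds.

Converse. Suppose 4 ∣ r and 9 ∣ r. Any common multiple of 4 and 9 is a multiple of their lcm; here gcd(4, 9) = 1, so lcm(4, 9) = 4·9 = 36, so 36 ∣ r. Since 2 ∣ 36, it follows that 2 ∣ r.

Forward direction. This fails: take r = 2. Certainly 2 ∣ 2, but 4 ∤ 2.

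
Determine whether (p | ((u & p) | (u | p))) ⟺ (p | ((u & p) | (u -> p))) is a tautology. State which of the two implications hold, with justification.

Both directions fail.

[⇒] This fails. Under p = F, u = T, the left side is true but the right side is false.

[⇐] This fails. Under p = F, u = F, the left side is false but the right side is true.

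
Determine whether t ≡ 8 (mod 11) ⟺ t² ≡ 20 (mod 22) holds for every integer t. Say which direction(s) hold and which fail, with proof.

(⟹) This fails: take t = 19. Then 19 ≡ 8 (mod 11), but 19² = 361 ≡ 9 (mod 22), not 20.

(⟸) This fails: take t = 14. Then 14² = 196 ≡ 20 (mod 22), yet 14 ≡ 3 (mod 11), not 8.

Neither direction holds.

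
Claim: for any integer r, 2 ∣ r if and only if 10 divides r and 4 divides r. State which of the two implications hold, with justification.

(→) This fails: take r = 2. Certainly 2 ∣ 2, but 10 ∤ 2.

(←) Suppose 10 ∣ r and 4 ∣ r. Any common multiple of 10 and 4 is a multiple of their lcm; here lcm(10, 4) = 10·4/gcd(10, 4) = 40/2 = 20, so 20 ∣ r. Since 2 ∣ 20, it follows that 2 ∣ r.

The forward direction fails; the converse holds.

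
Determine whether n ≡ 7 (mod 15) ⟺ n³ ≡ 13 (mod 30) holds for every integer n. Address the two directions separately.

(⟸) The residues r modulo 30 with r³ ≡ 13 (mod 30) are exactly {7}, and each is ≡ 7 (mod 15).

(⟹) This fails: take n = 22. Then 22 ≡ 7 (mod 15), but 22³ = 10648 ≡ 28 (mod 30), not 13.

Only the reverse direction holds.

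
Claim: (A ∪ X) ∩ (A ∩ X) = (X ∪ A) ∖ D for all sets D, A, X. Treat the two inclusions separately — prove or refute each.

Forward inclusion. This inclusion fails. Take D = {1}, A = {1}, X = {1}; then 1 ∈ (A ∪ X) ∩ (A ∩ X) but 1 ∉ (X ∪ A) ∖ D.

Reverse inclusion. This inclusion fails. Take D = ∅, A = {1}, X = ∅; then 1 ∈ (X ∪ A) ∖ D but 1 ∉ (A ∪ X) ∩ (A ∩ X).

Both inclusions fail.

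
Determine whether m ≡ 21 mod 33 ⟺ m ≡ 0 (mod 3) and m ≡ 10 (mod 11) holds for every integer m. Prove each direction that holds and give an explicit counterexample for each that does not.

Both implications hold.

(→) Suppose m ≡ 21 (mod 33); write m = 33j + 21. Since 3 ∣ 33, reducing mod 3 gives m ≡ 21 ≡ 0 (mod 3); since 11 ∣ 33, reducing mod 11 gives m ≡ 21 ≡ 10 (mod 11).

(←) Conversely, if m ≡ 0 (mod 3) and m ≡ 10 (mod 11), then by the Chinese remainder theorem m ≡ 21 (mod 33). This is exactly m ≡ 21 (mod 33).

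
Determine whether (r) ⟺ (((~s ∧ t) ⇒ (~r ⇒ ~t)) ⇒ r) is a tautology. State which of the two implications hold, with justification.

Forward direction. Assume the antecedent. If s is true, the antecedent forces (s = T, r = T, t = F) or (s = T, r = T, t = T), and ((~s ∧ t) ⇒ (~r ⇒ ~t)) ⇒ r holds there. If s is false, the antecedent forces (s = F, r = T, t = F) or (s = F, r = T, t = T), and ((~s ∧ t) ⇒ (~r ⇒ ~t)) ⇒ r holds there. Either way ((~s ∧ t) ⇒ (~r ⇒ ~t)) ⇒ r holds.

Converse. This fails. Under s = F, r = F, t = T, the left side is false but the right side is true.

Only the forward implication holds.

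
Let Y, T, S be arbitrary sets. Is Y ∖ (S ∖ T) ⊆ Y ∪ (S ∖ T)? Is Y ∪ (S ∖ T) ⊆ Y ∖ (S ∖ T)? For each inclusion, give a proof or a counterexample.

Reverse inclusion. This inclusion fails. Take Y = ∅, T = ∅, S = {1}; then 1 ∈ Y ∪ (S ∖ T) but 1 ∉ Y ∖ (S ∖ T).

Forward inclusion. Let x ∈ Y ∖ (S ∖ T). Then either x ∈ Y and x ∉ T, S; or x ∈ Y ∩ T and x ∉ S; or x ∈ Y ∩ T ∩ S. In each case x ∈ Y ∪ (S ∖ T), so Y ∖ (S ∖ T) ⊆ Y ∪ (S ∖ T).

Only the forward inclusion holds.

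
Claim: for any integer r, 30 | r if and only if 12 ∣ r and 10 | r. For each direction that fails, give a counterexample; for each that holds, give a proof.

(⇒) This fails: take r = 30. Certainly 30 ∣ 30, but 12 ∤ 30.

(⇐) Suppose 12 ∣ r and 10 ∣ r. Any common multiple of 12 and 10 is a multiple of their lcm; here lcm(12, 10) = 12·10/gcd(12, 10) = 120/2 = 60, so 60 ∣ r. Since 30 ∣ 60, it follows that 30 ∣ r.

The forward direction fails; the converse holds.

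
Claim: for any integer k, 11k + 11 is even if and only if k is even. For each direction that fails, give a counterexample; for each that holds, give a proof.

Neither direction holds.

(⟹) This fails: k = 5 gives 11k + 11 = 66, which is even, but 5 is odd, not even.

(⟸) This also fails: k = 6 is even, but 11k + 11 = 77 is odd, not even.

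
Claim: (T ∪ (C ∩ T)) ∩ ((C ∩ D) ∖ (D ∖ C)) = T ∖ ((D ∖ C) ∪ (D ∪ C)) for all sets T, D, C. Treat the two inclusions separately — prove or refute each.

(⊆) This inclusion fails. Take T = {1}, D = {1}, C = {1}; then 1 ∈ (T ∪ (C ∩ T)) ∩ ((C ∩ D) ∖ (D ∖ C)) but 1 ∉ T ∖ ((D ∖ C) ∪ (D ∪ C)).

(⊇) This inclusion fails. Take T = {1}, D = ∅, C = ∅; then 1 ∈ T ∖ ((D ∖ C) ∪ (D ∪ C)) but 1 ∉ (T ∪ (C ∩ T)) ∩ ((C ∩ D) ∖ (D ∖ C)).

Neither inclusion holds.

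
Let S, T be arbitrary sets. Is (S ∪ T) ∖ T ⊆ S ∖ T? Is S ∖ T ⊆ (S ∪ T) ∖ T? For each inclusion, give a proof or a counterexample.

(⊆) Let x ∈ (S ∪ T) ∖ T. Then x ∈ S and x ∉ T, from which x ∈ S ∖ T.

(⊇) Let x ∈ S ∖ T. Then x ∈ S and x ∉ T, from which x ∈ (S ∪ T) ∖ T.

Both inclusions hold; the sets are equal.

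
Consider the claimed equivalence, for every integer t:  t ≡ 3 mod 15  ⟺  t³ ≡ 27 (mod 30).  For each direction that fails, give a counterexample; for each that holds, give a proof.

(⟸) The residues r modulo 30 with r³ ≡ 27 (mod 30) are exactly {3}, and each is ≡ 3 (mod 15).

(⟹) This fails: take t = 18. Then 18 ≡ 3 (mod 15), but 18³ = 5832 ≡ 12 (mod 30), not 27.

Only the converse holds.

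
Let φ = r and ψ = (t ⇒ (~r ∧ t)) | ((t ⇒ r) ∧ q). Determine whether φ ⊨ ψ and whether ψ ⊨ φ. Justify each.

Both directions fail.

(→) This fails. Under t = T, q = F, r = T, the left side is true but the right side is false.

(←) This fails. Under t = F, q = F, r = F, the left side is false but the right side is true.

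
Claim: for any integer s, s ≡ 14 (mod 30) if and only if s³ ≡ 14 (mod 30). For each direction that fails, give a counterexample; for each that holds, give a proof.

(→) Suppose s ≡ 14 (mod 30). Write s = 30j + 14. Then (30j + 14)³ = 27000j³ + 37800j² + 17640j + 2744 = 30(900j³ + 1260j² + 588j + 91) + 14, so s³ ≡ 14 (mod 30).

(←) Conversely, suppose s³ ≡ 14 (mod 30). The only residue r in {0, …, 29} with r³ ≡ 14 (mod 30) is r = 14, so s ≡ 14 (mod 30).

Both directions hold; the statement is true.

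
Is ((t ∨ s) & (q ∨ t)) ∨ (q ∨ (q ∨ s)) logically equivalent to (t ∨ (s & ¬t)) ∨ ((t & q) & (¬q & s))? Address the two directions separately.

Forward direction. This fails. Under t = F, q = T, s = F, the left side is true but the right side is false.

Converse. Assume the antecedent. If t is true, the consequent reduces to true regardless of the other variables. If t is false, the antecedent forces (t = F, q = F, s = T) or (t = F, q = T, s = T), and the consequent holds there. Either way the consequent holds.

The forward direction fails; the converse holds.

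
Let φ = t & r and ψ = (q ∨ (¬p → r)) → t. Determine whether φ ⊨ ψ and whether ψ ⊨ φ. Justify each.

Only the forward implication holds.

Converse. This fails. Under p = F, r = F, q = F, t = F, the left side is false but the right side is true.

Forward direction. Assume the antecedent. If p is true, the antecedent forces (p = T, r = T, q = F, t = T) or (p = T, r = T, q = T, t = T), and (q ∨ (¬p → r)) → t holds there. If p is false, the antecedent forces (p = F, r = T, q = F, t = T) or (p = F, r = T, q = T, t = T), and (q ∨ (¬p → r)) → t holds there. Either way (q ∨ (¬p → r)) → t holds.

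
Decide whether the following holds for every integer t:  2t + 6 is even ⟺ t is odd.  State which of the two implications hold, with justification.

[⇒] This fails: take t = 2. Then 2t + 6 = 10, which is even, yet t = 2 is even, not odd.

[⇐] Suppose t is odd. Since 2 is even, 2t is even for every t, so 2t + 6 has the same parity as 6, which is even. Hence 2t + 6 is even.

The forward direction fails; the converse holds.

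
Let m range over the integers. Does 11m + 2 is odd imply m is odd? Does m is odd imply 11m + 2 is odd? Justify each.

(⇒) Suppose 11m + 2 is odd. Since 11 is odd, 11m and m have the same parity, so 11m + 2 ≡ m + 2 (mod 2). As 2 is even, 11m + 2 is odd exactly when m is odd. Thus m is odd.

(⇐) Conversely, suppose m is odd; write m = 2j + 1. Then 11m + 2 = 11·(2j + 1) + 2 = 2·11j + 13, which is odd.

Both directions hold; the statement is true.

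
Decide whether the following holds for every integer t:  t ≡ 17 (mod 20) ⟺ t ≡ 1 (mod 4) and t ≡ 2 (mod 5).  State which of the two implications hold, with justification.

Equivalent; both directions hold.

(⇒) Suppose t ≡ 17 (mod 20); write t = 20j + 17. Since 4 ∣ 20, reducing mod 4 gives t ≡ 17 ≡ 1 (mod 4); since 5 ∣ 20, reducing mod 5 gives t ≡ 17 ≡ 2 (mod 5).

(⇐) Conversely, if t ≡ 1 (mod 4) and t ≡ 2 (mod 5), then by the Chinese remainder theorem t ≡ 17 (mod 20). This is exactly t ≡ 17 (mod 20).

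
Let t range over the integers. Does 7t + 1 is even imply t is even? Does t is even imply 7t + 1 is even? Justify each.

(→) This fails: t = 5 gives 7t + 1 = 36, which is even, but 5 is odd, not even.

(←) This also fails: t = 4 is even, but 7t + 1 = 29 is odd, not even.

Neither implication holds.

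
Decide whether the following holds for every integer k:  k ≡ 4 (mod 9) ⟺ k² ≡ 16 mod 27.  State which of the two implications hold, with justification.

Forward direction. This fails: take k = 13. Then 13 ≡ 4 (mod 9), but 13² = 169 ≡ 7 (mod 27), not 16.

Converse. This fails: take k = 23. Then 23² = 529 ≡ 16 (mod 27), yet 23 ≡ 5 (mod 9), not 4.

Both directions fail.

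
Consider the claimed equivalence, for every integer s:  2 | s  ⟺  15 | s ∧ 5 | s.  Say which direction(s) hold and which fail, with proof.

Neither direction holds.

(⟹) This fails: take s = 2. Certainly 2 ∣ 2, but 15 ∤ 2.

(⟸) This fails: take s = 15. Both 15 ∣ 15 and 5 ∣ 15, yet 15 is not a multiple of 2 (since 15 = 7·2 + 1), so 2 ∤ 15.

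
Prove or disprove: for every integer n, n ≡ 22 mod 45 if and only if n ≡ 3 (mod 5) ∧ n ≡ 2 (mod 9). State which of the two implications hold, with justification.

[⇒] This fails: n = 22 gives 22 ≡ 22 (mod 45) but 22 ≡ 2 (mod 5), so the conjunction on the right does not hold.

[⇐] This fails: n = 38 satisfies both congruences on the right (38 ≡ 3 mod 5 and 38 ≡ 2 mod 9) yet 38 ≡ 38 (mod 45), not 22.

Neither direction holds.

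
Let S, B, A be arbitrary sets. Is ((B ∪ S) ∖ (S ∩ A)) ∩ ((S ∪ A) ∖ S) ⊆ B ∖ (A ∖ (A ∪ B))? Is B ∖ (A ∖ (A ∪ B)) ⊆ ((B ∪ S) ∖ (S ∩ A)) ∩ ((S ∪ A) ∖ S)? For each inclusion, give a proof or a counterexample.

The sets are not equal: only the forward inclusion holds.

(⟹) Let x ∈ ((B ∪ S) ∖ (S ∩ A)) ∩ ((S ∪ A) ∖ S). Then x ∈ B ∩ A and x ∉ S, from which x ∈ B ∖ (A ∖ (A ∪ B)).

(⟸) This inclusion fails. Take S = ∅, B = {1}, A = ∅; then 1 ∈ B ∖ (A ∖ (A ∪ B)) but 1 ∉ ((B ∪ S) ∖ (S ∩ A)) ∩ ((S ∪ A) ∖ S).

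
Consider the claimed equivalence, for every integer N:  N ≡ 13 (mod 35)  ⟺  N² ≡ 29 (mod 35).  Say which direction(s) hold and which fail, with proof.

(→) Suppose N ≡ 13 (mod 35). Write N = 35j + 13. Then (35j + 13)² = 1225j² + 910j + 169 = 35(35j² + 26j + 4) + 29, so N² ≡ 29 (mod 35).

(←) This fails: take N = 8. Then 8² = 64 ≡ 29 (mod 35), yet 8 ≡ 8 (mod 35), not 13.

Only the forward direction holds.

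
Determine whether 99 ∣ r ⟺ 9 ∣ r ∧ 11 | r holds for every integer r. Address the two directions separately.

(⇒) If 99 ∣ r, write r = 99q. Since 99 = 11·9, r = 9·(11q), so 9 ∣ r; and since 99 = 9·11, r = 11·(9q), so 11 ∣ r.

(⇐) Suppose 9 ∣ r and 11 ∣ r. Any common multiple of 9 and 11 is a multiple of their lcm; here gcd(9, 11) = 1, so lcm(9, 11) = 9·11 = 99, so 99 ∣ r.

Both directions hold; the statement is true.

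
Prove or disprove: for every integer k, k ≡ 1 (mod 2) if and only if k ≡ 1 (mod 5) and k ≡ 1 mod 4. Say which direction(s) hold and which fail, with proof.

(→) This fails: k = 3 gives 3 ≡ 1 (mod 2) but 3 ≡ 3 (mod 5), so the conjunction on the right does not hold.

(←) Conversely, if k ≡ 1 (mod 5) and k ≡ 1 (mod 4), then by the Chinese remainder theorem k ≡ 1 (mod 20). Since 1 ≡ 1 (mod 2) and 2 ∣ 20, we get k ≡ 1 (mod 2).

Only the converse holds.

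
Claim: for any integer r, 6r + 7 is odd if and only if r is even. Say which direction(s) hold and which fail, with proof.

(⇒) This fails: take r = 7. Then 6r + 7 = 49, which is odd, yet r = 7 is odd, not even.

(⇐) Suppose r is even. Since 6 is even, 6r is even for every r, so 6r + 7 has the same parity as 7, which is odd. Hence 6r + 7 is odd.

The forward direction fails; the converse holds.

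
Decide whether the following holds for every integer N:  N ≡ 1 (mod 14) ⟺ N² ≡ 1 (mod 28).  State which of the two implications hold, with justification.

Only the forward implication holds.

(⟹) Suppose N ≡ 1 (mod 14). Working modulo 28, N ∈ {1, 15}; for each such r, r² ≡ 1 (mod 28).

(⟸) This fails: take N = 13. Then 13² = 169 ≡ 1 (mod 28), yet 13 ≡ 13 (mod 14), not 1.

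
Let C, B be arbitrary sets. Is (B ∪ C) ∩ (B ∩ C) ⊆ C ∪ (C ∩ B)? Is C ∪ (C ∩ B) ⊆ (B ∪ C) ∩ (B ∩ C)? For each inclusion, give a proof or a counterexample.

Only the forward inclusion holds.

(⊆) Let x ∈ (B ∪ C) ∩ (B ∩ C). Then x ∈ C ∩ B, from which x ∈ C ∪ (C ∩ B).

(⊇) This inclusion fails. Take C = {1}, B = ∅; then 1 ∈ C ∪ (C ∩ B) but 1 ∉ (B ∪ C) ∩ (B ∩ C).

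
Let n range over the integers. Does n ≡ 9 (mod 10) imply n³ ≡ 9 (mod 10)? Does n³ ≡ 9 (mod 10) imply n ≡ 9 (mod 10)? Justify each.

Forward direction. Suppose n ≡ 9 (mod 10). Write n = 10j + 9. Then (10j + 9)³ = 1000j³ + 2700j² + 2430j + 729 = 10(100j³ + 270j² + 243j + 72) + 9, so n³ ≡ 9 (mod 10).

Converse. For the converse, argue contrapositively. If n ≢ 9 (mod 10), then n is congruent to one of 0, 1, 2, 3, 4, 5, 6, 7, 8 modulo 10, and these give n³ ≡ 0, 1, 8, 7, 4, 5, 6, 3, 2 respectively — never 9.

Both directions hold.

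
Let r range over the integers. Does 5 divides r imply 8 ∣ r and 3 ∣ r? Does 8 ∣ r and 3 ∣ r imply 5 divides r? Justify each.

Neither implication holds.

(→) This fails: take r = 5. Certainly 5 ∣ 5, but 8 ∤ 5.

(←) This fails: take r = 24. Both 8 ∣ 24 and 3 ∣ 24, yet 24 is not a multiple of 5 (since 24 = 4·5 + 4), so 5 ∤ 24.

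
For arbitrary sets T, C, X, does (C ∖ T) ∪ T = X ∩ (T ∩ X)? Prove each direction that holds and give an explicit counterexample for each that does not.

Only the reverse inclusion holds.

(⟸) Let x ∈ X ∩ (T ∩ X). Then either x ∈ T ∩ X and x ∉ C; or x ∈ T ∩ C ∩ X. In each case x ∈ (C ∖ T) ∪ T, so X ∩ (T ∩ X) ⊆ (C ∖ T) ∪ T.

(⟹) This inclusion fails. Take T = {1}, C = ∅, X = ∅; then 1 ∈ (C ∖ T) ∪ T but 1 ∉ X ∩ (T ∩ X).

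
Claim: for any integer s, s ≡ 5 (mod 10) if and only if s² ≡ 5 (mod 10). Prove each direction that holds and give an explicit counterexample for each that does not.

Forward direction. Suppose s ≡ 5 (mod 10). Write s = 10j + 5. Then (10j + 5)² = 100j² + 100j + 25 = 10(10j² + 10j + 2) + 5, so s² ≡ 5 (mod 10).

Converse. For the converse, argue contrapositively. If s ≢ 5 (mod 10), then s is congruent to one of 0, 1, 2, 3, 4, 6, 7, 8, 9 modulo 10, and these give s² ≡ 0, 1, 4, 9, 6, 6, 9, 4, 1 respectively — never 5.

Both implications hold.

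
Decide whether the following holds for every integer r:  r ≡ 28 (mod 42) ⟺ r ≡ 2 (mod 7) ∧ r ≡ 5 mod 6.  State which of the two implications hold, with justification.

[⇒] This fails: r = 28 gives 28 ≡ 28 (mod 42) but 28 ≡ 0 (mod 7), so the conjunction on the right does not hold.

[⇐] This fails: r = 23 satisfies both congruences on the right (23 ≡ 2 mod 7 and 23 ≡ 5 mod 6) yet 23 ≡ 23 (mod 42), not 28.

Both directions fail.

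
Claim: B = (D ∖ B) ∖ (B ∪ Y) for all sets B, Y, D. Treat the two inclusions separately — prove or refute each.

Forward inclusion. This inclusion fails. Take B = {1}, Y = ∅, D = ∅; then 1 ∈ B but 1 ∉ (D ∖ B) ∖ (B ∪ Y).

Reverse inclusion. This inclusion fails. Take B = ∅, Y = ∅, D = {1}; then 1 ∈ (D ∖ B) ∖ (B ∪ Y) but 1 ∉ B.

Both inclusions fail.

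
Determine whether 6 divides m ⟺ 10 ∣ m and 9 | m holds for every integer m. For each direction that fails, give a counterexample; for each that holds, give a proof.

(→) This fails: take m = 6. Certainly 6 ∣ 6, but 10 ∤ 6.

(←) Suppose 10 ∣ m and 9 ∣ m. Any common multiple of 10 and 9 is a multiple of their lcm; here gcd(10, 9) = 1, so lcm(10, 9) = 10·9 = 90, so 90 ∣ m. Since 6 ∣ 90, it follows that 6 ∣ m.

Not equivalent: only (⇐) holds.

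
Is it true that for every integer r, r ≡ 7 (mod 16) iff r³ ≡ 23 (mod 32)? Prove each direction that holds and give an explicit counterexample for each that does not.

(⟹) This fails: take r = 23. Then 23 ≡ 7 (mod 16), but 23³ = 12167 ≡ 7 (mod 32), not 23.

(⟸) Conversely, the residues r modulo 32 with r³ ≡ 23 (mod 32) are exactly {7}, and each is ≡ 7 (mod 16).

The forward direction fails; the converse holds.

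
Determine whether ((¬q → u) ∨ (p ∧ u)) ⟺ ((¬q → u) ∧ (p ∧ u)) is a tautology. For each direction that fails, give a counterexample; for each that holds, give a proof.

Only the reverse direction holds.

(⇒) This fails. Under u = T, q = F, p = F, the left side is true but the right side is false.

(⇐) Assume the antecedent. If u is true, (¬q → u) ∨ (p ∧ u) reduces to true regardless of the other variables. If u is false, the antecedent cannot hold. Either way (¬q → u) ∨ (p ∧ u) holds.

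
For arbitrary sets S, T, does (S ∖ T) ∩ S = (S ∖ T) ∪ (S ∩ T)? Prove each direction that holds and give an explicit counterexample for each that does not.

The sets are not equal: only the forward inclusion holds.

Forward inclusion. Let x ∈ (S ∖ T) ∩ S. Then x ∈ S and x ∉ T, from which x ∈ (S ∖ T) ∪ (S ∩ T).

Reverse inclusion. This inclusion fails. Take S = {1}, T = {1}; then 1 ∈ (S ∖ T) ∪ (S ∩ T) but 1 ∉ (S ∖ T) ∩ S.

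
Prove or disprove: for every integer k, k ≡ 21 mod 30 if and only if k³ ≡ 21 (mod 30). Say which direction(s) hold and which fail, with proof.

(⇒) Suppose k ≡ 21 mod 30. Write k = 30j + 21. Then (30j + 21)³ = 27000j³ + 56700j² + 39690j + 9261 = 30(900j³ + 1890j² + 1323j + 308) + 21, so k³ ≡ 21 (mod 30).

(⇐) Conversely, suppose k³ ≡ 21 (mod 30). The only residue r in {0, …, 29} with r³ ≡ 21 (mod 30) is r = 21, so k ≡ 21 (mod 30).

Both implications hold.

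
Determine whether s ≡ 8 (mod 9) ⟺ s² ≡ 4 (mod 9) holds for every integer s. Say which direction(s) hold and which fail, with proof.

Forward direction. This fails: take s = 8. Then 8 ≡ 8 (mod 9), but 8² = 64 ≡ 1 (mod 9), not 4.

Converse. This fails: take s = 2. Then 2² = 4 ≡ 4 (mod 9), yet 2 ≡ 2 (mod 9), not 8.

Neither direction holds.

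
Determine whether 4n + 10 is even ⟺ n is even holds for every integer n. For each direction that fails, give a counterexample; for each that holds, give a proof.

(⇒) fails; (⇐) holds.

(⇐) Suppose n is even. Since 4 is even, 4n is even for every n, so 4n + 10 has the same parity as 10, which is even. Hence 4n + 10 is even.

(⇒) This fails: take n = 5. Then 4n + 10 = 30, which is even, yet n = 5 is odd, not even.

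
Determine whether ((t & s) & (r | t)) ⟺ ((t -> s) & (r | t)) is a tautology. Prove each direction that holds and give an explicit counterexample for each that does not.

[⇐] This fails. Under t = F, s = F, r = T, the left side is false but the right side is true.

[⇒] Assume the antecedent. If t is true, the antecedent forces (t = T, s = T, r = F) or (t = T, s = T, r = T), and (t -> s) & (r | t) holds there. If t is false, the antecedent cannot hold. Either way (t -> s) & (r | t) holds.

(⇒) holds; (⇐) fails.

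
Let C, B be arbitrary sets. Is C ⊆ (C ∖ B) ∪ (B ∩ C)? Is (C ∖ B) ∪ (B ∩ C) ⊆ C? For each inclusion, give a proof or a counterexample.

Both inclusions hold; the sets are equal.

Forward inclusion. Let x ∈ C. Then either x ∈ C and x ∉ B; or x ∈ C ∩ B. In each case x ∈ (C ∖ B) ∪ (B ∩ C), so C ⊆ (C ∖ B) ∪ (B ∩ C).

Reverse inclusion. Let x ∈ (C ∖ B) ∪ (B ∩ C). Then either x ∈ C and x ∉ B; or x ∈ C ∩ B. In each case x ∈ C, so (C ∖ B) ∪ (B ∩ C) ⊆ C.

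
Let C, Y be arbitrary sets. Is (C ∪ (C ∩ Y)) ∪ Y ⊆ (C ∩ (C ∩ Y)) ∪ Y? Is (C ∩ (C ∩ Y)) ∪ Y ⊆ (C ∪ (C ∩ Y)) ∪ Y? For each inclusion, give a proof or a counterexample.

(⊆) fails; (⊇) holds.

(⟹) This inclusion fails. Take C = {1}, Y = ∅; then 1 ∈ (C ∪ (C ∩ Y)) ∪ Y but 1 ∉ (C ∩ (C ∩ Y)) ∪ Y.

(⟸) Let x ∈ (C ∩ (C ∩ Y)) ∪ Y. Then either x ∈ Y and x ∉ C; or x ∈ C ∩ Y. In each case x ∈ (C ∪ (C ∩ Y)) ∪ Y, so (C ∩ (C ∩ Y)) ∪ Y ⊆ (C ∪ (C ∩ Y)) ∪ Y.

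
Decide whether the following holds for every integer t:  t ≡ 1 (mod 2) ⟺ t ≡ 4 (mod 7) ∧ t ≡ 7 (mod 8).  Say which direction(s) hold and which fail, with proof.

Only the reverse direction holds.

(⟸) If t ≡ 4 (mod 7) and t ≡ 7 (mod 8), then by the Chinese remainder theorem t ≡ 39 (mod 56). Since 39 ≡ 1 (mod 2) and 2 ∣ 56, we get t ≡ 1 (mod 2).

(⟹) This fails: t = 1 gives 1 ≡ 1 (mod 2) but 1 ≡ 1 (mod 7), so the conjunction on the right does not hold.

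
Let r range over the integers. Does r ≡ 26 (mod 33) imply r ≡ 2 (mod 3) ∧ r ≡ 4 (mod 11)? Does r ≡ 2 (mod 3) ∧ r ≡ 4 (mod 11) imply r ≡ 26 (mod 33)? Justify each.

(⇒) Suppose r ≡ 26 (mod 33); write r = 33j + 26. Since 3 ∣ 33, reducing mod 3 gives r ≡ 26 ≡ 2 (mod 3); since 11 ∣ 33, reducing mod 11 gives r ≡ 26 ≡ 4 (mod 11).

(⇐) Conversely, if r ≡ 2 (mod 3) and r ≡ 4 (mod 11), then by the Chinese remainder theorem r ≡ 26 (mod 33). This is exactly r ≡ 26 (mod 33).

Both implications hold.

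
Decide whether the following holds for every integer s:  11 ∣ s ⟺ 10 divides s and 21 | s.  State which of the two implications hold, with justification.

[⇒] This fails: take s = 11. Certainly 11 ∣ 11, but 10 ∤ 11.

[⇐] This fails: take s = 210. Both 10 ∣ 210 and 21 ∣ 210, yet 210 is not a multiple of 11 (since 210 = 19·11 + 1), so 11 ∤ 210.

Both directions fail.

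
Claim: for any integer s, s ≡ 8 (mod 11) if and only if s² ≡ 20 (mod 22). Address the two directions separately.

Both directions fail.

(⟹) This fails: take s = 19. Then 19 ≡ 8 (mod 11), but 19² = 361 ≡ 9 (mod 22), not 20.

(⟸) This fails: take s = 14. Then 14² = 196 ≡ 20 (mod 22), yet 14 ≡ 3 (mod 11), not 8.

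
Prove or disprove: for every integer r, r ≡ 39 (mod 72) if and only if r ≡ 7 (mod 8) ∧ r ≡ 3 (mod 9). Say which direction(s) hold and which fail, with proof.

(⟹) Suppose r ≡ 39 (mod 72); write r = 72j + 39. Since 8 ∣ 72, reducing mod 8 gives r ≡ 39 ≡ 7 (mod 8); since 9 ∣ 72, reducing mod 9 gives r ≡ 39 ≡ 3 (mod 9).

(⟸) Conversely, if r ≡ 7 (mod 8) and r ≡ 3 (mod 9), then by the Chinese remainder theorem r ≡ 39 (mod 72). This is exactly r ≡ 39 (mod 72).

Both directions hold; the statement is true.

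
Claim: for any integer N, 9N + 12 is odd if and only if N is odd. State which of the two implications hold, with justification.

Equivalent; both directions hold.

[⇒] Suppose 9N + 12 is odd. Since 9 is odd, 9N and N have the same parity, so 9N + 12 ≡ N + 12 (mod 2). As 12 is even, 9N + 12 is odd exactly when N is odd. Thus N is odd.

[⇐] Conversely, suppose N is odd; write N = 2j + 1. Then 9N + 12 = 9·(2j + 1) + 12 = 2·9j + 21, which is odd.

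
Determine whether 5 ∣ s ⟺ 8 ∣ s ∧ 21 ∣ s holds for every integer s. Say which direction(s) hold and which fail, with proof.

(⇒) fails and (⇐) fails.

(⟹) This fails: take s = 5. Certainly 5 ∣ 5, but 8 ∤ 5.

(⟸) This fails: take s = 168. Both 8 ∣ 168 and 21 ∣ 168, yet 168 is not a multiple of 5 (since 168 = 33·5 + 3), so 5 ∤ 168.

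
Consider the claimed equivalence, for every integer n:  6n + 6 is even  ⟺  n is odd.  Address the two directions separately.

The forward direction fails; the converse holds.

(⟸) Suppose n is odd. Since 6 is even, 6n is even for every n, so 6n + 6 has the same parity as 6, which is even. Hence 6n + 6 is even.

(⟹) This fails: take n = 6. Then 6n + 6 = 42, which is even, yet n = 6 is even, not odd.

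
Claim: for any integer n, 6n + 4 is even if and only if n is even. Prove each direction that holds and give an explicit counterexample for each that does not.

Not equivalent: only (⇐) holds.

Converse. Suppose n is even. Since 6 is even, 6n is even for every n, so 6n + 4 has the same parity as 4, which is even. Hence 6n + 4 is even.

Forward direction. This fails: take n = 1. Then 6n + 4 = 10, which is even, yet n = 1 is odd, not even.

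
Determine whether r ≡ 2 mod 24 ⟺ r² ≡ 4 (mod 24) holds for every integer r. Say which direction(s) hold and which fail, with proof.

(←) This fails: take r = 10. Then 10² = 100 ≡ 4 (mod 24), yet 10 ≡ 10 (mod 24), not 2.

(→) Suppose r ≡ 2 mod 24. Write r = 24j + 2. Then (24j + 2)² = 576j² + 96j + 4 = 24(24j² + 4j) + 4, so r² ≡ 4 (mod 24).

The forward direction holds; the converse fails.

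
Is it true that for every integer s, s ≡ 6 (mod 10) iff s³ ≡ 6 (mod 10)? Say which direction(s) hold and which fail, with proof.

Both directions hold.

Forward direction. Suppose s ≡ 6 (mod 10). Write s = 10j + 6. Then (10j + 6)³ = 1000j³ + 1800j² + 1080j + 216 = 10(100j³ + 180j² + 108j + 21) + 6, so s³ ≡ 6 (mod 10).

Converse. Suppose s³ ≡ 6 (mod 10). The only residue r in {0, …, 9} with r³ ≡ 6 (mod 10) is r = 6, so s ≡ 6 (mod 10).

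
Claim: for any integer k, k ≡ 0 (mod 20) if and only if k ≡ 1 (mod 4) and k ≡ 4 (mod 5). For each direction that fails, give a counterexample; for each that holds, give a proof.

[⇒] This fails: k = 0 gives 0 ≡ 0 (mod 20) but 0 ≡ 0 (mod 4), so the conjunction on the right does not hold.

[⇐] This fails: k = 9 satisfies both congruences on the right (9 ≡ 1 mod 4 and 9 ≡ 4 mod 5) yet 9 ≡ 9 (mod 20), not 0.

(⇒) fails and (⇐) fails.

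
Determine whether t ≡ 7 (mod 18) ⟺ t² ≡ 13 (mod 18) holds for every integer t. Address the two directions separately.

(⇒) Suppose t ≡ 7 (mod 18). Write t = 18j + 7. Then (18j + 7)² = 324j² + 252j + 49 = 18(18j² + 14j + 2) + 13, so t² ≡ 13 (mod 18).

(⇐) This fails: take t = 11. Then 11² = 121 ≡ 13 (mod 18), yet 11 ≡ 11 (mod 18), not 7.

Only the forward direction holds.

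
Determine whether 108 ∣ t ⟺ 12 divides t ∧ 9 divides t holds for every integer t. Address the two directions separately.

Forward direction. If 108 ∣ t, write t = 108q. Since 108 = 9·12, t = 12·(9q), so 12 ∣ t; and since 108 = 12·9, t = 9·(12q), so 9 ∣ t.

Converse. This fails: take t = 36. Both 12 ∣ 36 and 9 ∣ 36, yet 36 is not a multiple of 108 (since 36 = 0·108 + 36), so 108 ∤ 36.

Not equivalent: only (⇒) holds.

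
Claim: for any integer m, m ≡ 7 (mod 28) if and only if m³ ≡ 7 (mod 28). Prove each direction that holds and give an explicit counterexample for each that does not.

Both implications hold.

(→) Suppose m ≡ 7 (mod 28). Write m = 28j + 7. Then (28j + 7)³ = 21952j³ + 16464j² + 4116j + 343 = 28(784j³ + 588j² + 147j + 12) + 7, so m³ ≡ 7 (mod 28).

(←) Conversely, suppose m³ ≡ 7 (mod 28). The only residue r in {0, …, 27} with r³ ≡ 7 (mod 28) is r = 7, so m ≡ 7 (mod 28).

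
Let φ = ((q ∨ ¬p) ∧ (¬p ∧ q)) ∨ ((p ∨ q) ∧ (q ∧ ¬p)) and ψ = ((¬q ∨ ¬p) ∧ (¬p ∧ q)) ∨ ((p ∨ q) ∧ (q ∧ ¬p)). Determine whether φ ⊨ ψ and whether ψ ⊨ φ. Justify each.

Both directions hold.

(⟹) Assume the antecedent. If p is true, the antecedent cannot hold. If p is false, the antecedent forces (p = F, q = T), and the consequent holds there. Either way the consequent holds.

(⟸) Assume the antecedent. If p is true, the antecedent cannot hold. If p is false, the antecedent forces (p = F, q = T), and the consequent holds there. Either way the consequent holds.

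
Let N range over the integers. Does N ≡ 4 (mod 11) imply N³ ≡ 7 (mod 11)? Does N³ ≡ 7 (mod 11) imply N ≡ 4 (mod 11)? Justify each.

Forward direction. This fails: take N = 4. Then 4 ≡ 4 (mod 11), but 4³ = 64 ≡ 9 (mod 11), not 7.

Converse. This fails: take N = 6. Then 6³ = 216 ≡ 7 (mod 11), yet 6 ≡ 6 (mod 11), not 4.

(⇒) fails and (⇐) fails.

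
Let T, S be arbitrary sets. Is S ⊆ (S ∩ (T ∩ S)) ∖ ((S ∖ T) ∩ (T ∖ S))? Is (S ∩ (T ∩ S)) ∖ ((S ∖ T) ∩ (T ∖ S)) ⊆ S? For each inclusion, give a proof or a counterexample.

The sets are not equal: only the reverse inclusion holds.

Forward inclusion. This inclusion fails. Take T = ∅, S = {1}; then 1 ∈ S but 1 ∉ (S ∩ (T ∩ S)) ∖ ((S ∖ T) ∩ (T ∖ S)).

Reverse inclusion. Let x ∈ (S ∩ (T ∩ S)) ∖ ((S ∖ T) ∩ (T ∖ S)). Then x ∈ T ∩ S, from which x ∈ S.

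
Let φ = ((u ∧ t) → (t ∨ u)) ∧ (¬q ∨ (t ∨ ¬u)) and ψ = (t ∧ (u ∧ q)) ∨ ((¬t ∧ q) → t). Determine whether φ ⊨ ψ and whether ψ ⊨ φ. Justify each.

(⟹) This fails. Under t = F, u = F, q = T, the left side is true but the right side is false.

(⟸) Assume the antecedent. If t is true, the consequent reduces to true regardless of the other variables. If t is false, the antecedent forces (t = F, u = F, q = F) or (t = F, u = T, q = F), and the consequent holds there. Either way the consequent holds.

The forward direction fails; the converse holds.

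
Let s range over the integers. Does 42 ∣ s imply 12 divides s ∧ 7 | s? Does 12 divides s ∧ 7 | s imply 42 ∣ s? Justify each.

The forward direction fails; the converse holds.

Forward direction. This fails: take s = 42. Certainly 42 ∣ 42, but 12 ∤ 42.

Converse. Suppose 12 ∣ s and 7 ∣ s. Any common multiple of 12 and 7 is a multiple of their lcm; here gcd(12, 7) = 1, so lcm(12, 7) = 12·7 = 84, so 84 ∣ s. Since 42 ∣ 84, it follows that 42 ∣ s.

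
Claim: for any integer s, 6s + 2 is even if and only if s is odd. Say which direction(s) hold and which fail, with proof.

Only the reverse direction holds.

(⇒) This fails: take s = 0. Then 6s + 2 = 2, which is even, yet s = 0 is even, not odd.

(⇐) Suppose s is odd. Since 6 is even, 6s is even for every s, so 6s + 2 has the same parity as 2, which is even. Hence 6s + 2 is even.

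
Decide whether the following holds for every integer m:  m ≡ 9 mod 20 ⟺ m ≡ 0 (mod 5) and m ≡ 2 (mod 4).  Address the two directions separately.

Neither direction holds.

(⟹) This fails: m = 9 gives 9 ≡ 9 (mod 20) but 9 ≡ 4 (mod 5), so the conjunction on the right does not hold.

(⟸) This fails: m = 10 satisfies both congruences on the right (10 ≡ 0 mod 5 and 10 ≡ 2 mod 4) yet 10 ≡ 10 (mod 20), not 9.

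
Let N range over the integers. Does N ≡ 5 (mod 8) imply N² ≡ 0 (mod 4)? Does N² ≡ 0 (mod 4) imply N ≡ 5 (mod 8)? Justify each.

Neither direction holds.

[⇒] This fails: take N = 5. Then 5 ≡ 5 (mod 8), but 5² = 25 ≡ 1 (mod 4), not 0.

[⇐] This fails: take N = 0. Then 0² = 0 ≡ 0 (mod 4), yet 0 ≡ 0 (mod 8), not 5.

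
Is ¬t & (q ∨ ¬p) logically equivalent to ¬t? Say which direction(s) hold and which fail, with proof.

(→) Assume the antecedent. If t is true, the antecedent cannot hold. If t is false, ¬t reduces to true regardless of the other variables. Either way ¬t holds.

(←) This fails. Under t = F, q = F, p = T, the left side is false but the right side is true.

Not equivalent: only (⇒) holds.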